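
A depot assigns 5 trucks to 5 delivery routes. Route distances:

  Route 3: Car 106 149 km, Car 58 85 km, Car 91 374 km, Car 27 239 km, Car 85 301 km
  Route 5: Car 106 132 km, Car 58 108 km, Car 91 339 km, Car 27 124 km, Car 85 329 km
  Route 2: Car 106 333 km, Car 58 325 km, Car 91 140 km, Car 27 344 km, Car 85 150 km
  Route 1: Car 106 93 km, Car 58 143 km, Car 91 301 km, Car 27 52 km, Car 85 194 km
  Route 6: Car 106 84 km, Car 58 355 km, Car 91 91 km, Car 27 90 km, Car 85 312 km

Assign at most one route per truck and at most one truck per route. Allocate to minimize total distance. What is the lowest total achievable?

Optimal: Car 106→Route 5 (132 km), Car 58→Route 3 (85 km), Car 91→Route 6 (91 km), Car 27→Route 1 (52 km), Car 85→Route 2 (150 km) — total 132+85+91+52+150 = 510 km.
Row-greedy (each truck in turn takes its cheapest remaining route) gives 690 km, worse by 180.

Minimum total: 510 km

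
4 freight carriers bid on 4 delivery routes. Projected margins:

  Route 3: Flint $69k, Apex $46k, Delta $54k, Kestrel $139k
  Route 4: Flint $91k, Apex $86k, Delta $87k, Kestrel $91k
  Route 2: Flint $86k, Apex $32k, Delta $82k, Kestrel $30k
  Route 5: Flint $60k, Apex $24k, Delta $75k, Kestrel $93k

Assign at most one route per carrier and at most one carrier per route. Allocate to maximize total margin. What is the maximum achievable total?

Max total: $386k

Optimal: Flint→Route 2 ($86k), Apex→Route 4 ($86k), Delta→Route 5 ($75k), Kestrel→Route 3 ($139k) — total 86+86+75+139 = $386k.
Max-entry greedy (repeatedly take the single best remaining cell) gives $336k, worse by 50.
Next-best assignment: Flint→Route 5, Apex→Route 4, Delta→Route 2, Kestrel→Route 3 = $367k.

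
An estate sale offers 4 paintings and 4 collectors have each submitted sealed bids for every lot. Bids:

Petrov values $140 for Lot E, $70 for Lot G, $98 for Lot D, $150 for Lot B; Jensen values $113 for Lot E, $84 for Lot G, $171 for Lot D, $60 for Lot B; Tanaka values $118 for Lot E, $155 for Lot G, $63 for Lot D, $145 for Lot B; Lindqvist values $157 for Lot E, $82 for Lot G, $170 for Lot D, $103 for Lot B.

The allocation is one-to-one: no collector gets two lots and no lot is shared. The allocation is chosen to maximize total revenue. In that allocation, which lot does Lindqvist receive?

Optimal: Petrov→Lot B ($150), Jensen→Lot D ($171), Tanaka→Lot G ($155), Lindqvist→Lot E ($157) — total 150+171+155+157 = $633.
Every other assignment is strictly worse.
Lindqvist's own top lot is Lot D ($170), but forcing Lindqvist→Lot D and reassigning the rest optimally gives only $588 — worse by 45.

Lindqvist receives Lot E.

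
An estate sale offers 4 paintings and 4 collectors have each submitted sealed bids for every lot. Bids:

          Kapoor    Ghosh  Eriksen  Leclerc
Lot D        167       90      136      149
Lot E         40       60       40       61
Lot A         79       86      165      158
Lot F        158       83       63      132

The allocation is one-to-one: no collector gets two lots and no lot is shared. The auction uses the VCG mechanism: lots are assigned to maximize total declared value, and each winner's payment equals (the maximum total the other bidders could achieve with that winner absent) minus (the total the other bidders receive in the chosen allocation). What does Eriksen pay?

Eriksen pays $41.

Efficient allocation: Kapoor→Lot F ($158), Ghosh→Lot E ($60), Eriksen→Lot A ($165), Leclerc→Lot D ($149); total welfare W = $532.
Eriksen receives Lot A at value $165, so the others get W − 165 = $367.
Without Eriksen: best allocation of the remaining 3 bidders over all 4 lots is Kapoor→Lot D ($167), Ghosh→Lot F ($83), Leclerc→Lot A ($158), total $408.
VCG payment = (others' best without Eriksen) − (others' welfare with Eriksen) = 408 − 367 = $41.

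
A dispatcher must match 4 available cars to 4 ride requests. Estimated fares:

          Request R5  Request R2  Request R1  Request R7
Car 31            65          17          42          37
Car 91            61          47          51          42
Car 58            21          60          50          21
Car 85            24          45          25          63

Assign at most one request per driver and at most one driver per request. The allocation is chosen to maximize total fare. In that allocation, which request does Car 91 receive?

Car 91 receives Request R1.

This is the linear assignment problem.
Optimal: Car 31→Request R5 ($65), Car 91→Request R1 ($51), Car 58→Request R2 ($60), Car 85→Request R7 ($63) — total 65+51+60+63 = $239.
Next-best assignment: Car 31→Request R1, Car 91→Request R5, Car 58→Request R2, Car 85→Request R7 = $226.
Car 91's own top request is Request R5 ($61), but forcing Car 91→Request R5 and reassigning the rest optimally gives only $226 — worse by 13.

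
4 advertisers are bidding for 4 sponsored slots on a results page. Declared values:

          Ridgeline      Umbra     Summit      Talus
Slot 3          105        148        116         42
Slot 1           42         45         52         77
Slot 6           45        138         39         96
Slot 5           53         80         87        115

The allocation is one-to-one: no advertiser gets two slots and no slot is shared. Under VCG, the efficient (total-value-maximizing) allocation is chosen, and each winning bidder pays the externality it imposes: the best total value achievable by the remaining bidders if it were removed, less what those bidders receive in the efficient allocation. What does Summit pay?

Efficient allocation: Ridgeline→Slot 1 ($42), Umbra→Slot 6 ($138), Summit→Slot 3 ($116), Talus→Slot 5 ($115); total welfare W = $411.
Summit receives Slot 3 at value $116, so the others get W − 116 = $295.
Without Summit: best allocation of the remaining 3 bidders over all 4 slots is Ridgeline→Slot 3 ($105), Umbra→Slot 6 ($138), Talus→Slot 5 ($115), total $358.
VCG payment = (others' best without Summit) − (others' welfare with Summit) = 358 − 295 = $63.

Summit pays $63.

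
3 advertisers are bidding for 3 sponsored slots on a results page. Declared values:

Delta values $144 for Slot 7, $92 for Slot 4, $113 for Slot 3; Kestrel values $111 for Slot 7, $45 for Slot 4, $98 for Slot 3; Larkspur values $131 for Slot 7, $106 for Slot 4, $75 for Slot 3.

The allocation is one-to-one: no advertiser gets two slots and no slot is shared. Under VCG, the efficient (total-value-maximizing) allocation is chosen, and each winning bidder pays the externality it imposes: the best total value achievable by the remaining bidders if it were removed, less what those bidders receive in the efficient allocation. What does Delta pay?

Delta pays $25.

Efficient allocation: Delta→Slot 7 ($144), Kestrel→Slot 3 ($98), Larkspur→Slot 4 ($106); total welfare W = $348.
Delta receives Slot 7 at value $144, so the others get W − 144 = $204.
Without Delta: best allocation of the remaining 2 bidders over all 3 slots is Kestrel→Slot 3 ($98), Larkspur→Slot 7 ($131), total $229.
VCG payment = (others' best without Delta) − (others' welfare with Delta) = 229 − 204 = $25.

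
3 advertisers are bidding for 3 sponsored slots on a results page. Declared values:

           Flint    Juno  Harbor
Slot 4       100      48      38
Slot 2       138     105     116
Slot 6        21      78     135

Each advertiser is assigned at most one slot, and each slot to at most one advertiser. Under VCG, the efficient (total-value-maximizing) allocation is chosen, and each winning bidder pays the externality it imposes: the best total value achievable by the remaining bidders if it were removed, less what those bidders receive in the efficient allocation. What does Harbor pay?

Efficient allocation: Flint→Slot 4 ($100), Juno→Slot 2 ($105), Harbor→Slot 6 ($135); total welfare W = $340.
Harbor receives Slot 6 at value $135, so the others get W − 135 = $205.
Without Harbor: best allocation of the remaining 2 bidders over all 3 slots is Flint→Slot 2 ($138), Juno→Slot 6 ($78), total $216.
VCG payment = (others' best without Harbor) − (others' welfare with Harbor) = 216 − 205 = $11.

Harbor pays $11.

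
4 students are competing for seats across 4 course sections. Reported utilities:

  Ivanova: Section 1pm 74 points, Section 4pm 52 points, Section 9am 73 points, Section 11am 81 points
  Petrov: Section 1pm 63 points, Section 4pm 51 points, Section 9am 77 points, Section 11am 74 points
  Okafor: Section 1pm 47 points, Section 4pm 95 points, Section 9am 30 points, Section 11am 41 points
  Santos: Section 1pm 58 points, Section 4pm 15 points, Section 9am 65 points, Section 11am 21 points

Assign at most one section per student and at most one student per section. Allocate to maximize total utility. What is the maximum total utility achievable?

This is a one-to-one assignment (maximum-weight bipartite matching).
Optimal: Ivanova→Section 11am (81 points), Petrov→Section 9am (77 points), Okafor→Section 4pm (95 points), Santos→Section 1pm (58 points) — total 81+77+95+58 = 311 points.
Column-greedy (each section in turn goes to its best remaining student) gives 267 points, worse by 44.
Swapping Okafor↔Petrov (Okafor→Section 9am 30 points, Petrov→Section 4pm 51 points) loses 91.
No other one-to-one assignment exceeds 311 points.

Max total: 311 points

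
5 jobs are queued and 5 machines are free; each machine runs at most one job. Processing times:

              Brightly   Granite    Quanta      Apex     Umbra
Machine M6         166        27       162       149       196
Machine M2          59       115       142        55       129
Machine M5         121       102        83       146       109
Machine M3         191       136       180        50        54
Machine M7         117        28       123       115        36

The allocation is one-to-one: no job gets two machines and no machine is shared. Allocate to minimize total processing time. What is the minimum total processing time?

Min total: 255 min

Treat this as an assignment problem: match each job to one machine.
Optimal: Brightly→Machine M2 (59 min), Granite→Machine M6 (27 min), Quanta→Machine M5 (83 min), Apex→Machine M3 (50 min), Umbra→Machine M7 (36 min) — total 59+27+83+50+36 = 255 min.
Column-greedy (each machine in turn goes to its cheapest remaining job) gives 336 min, worse by 81.
Next-best assignment: Brightly→Machine M7, Granite→Machine M6, Quanta→Machine M5, Apex→Machine M2, Umbra→Machine M3 = 336 min.
Swapping Quanta↔Granite (Quanta→Machine M6 162 min, Granite→Machine M5 102 min) adds 154.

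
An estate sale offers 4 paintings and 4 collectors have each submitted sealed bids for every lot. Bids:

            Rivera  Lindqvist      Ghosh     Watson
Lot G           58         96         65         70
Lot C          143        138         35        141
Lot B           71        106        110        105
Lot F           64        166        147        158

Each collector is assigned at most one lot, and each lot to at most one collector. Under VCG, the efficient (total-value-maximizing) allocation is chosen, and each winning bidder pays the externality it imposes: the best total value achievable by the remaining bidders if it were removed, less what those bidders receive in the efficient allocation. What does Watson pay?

Watson pays $70.

Efficient allocation: Rivera→Lot C ($143), Lindqvist→Lot G ($96), Ghosh→Lot B ($110), Watson→Lot F ($158); total welfare W = $507.
Watson receives Lot F at value $158, so the others get W − 158 = $349.
Without Watson: best allocation of the remaining 3 bidders over all 4 lots is Rivera→Lot C ($143), Lindqvist→Lot F ($166), Ghosh→Lot B ($110), total $419.
VCG payment = (others' best without Watson) − (others' welfare with Watson) = 419 − 349 = $70.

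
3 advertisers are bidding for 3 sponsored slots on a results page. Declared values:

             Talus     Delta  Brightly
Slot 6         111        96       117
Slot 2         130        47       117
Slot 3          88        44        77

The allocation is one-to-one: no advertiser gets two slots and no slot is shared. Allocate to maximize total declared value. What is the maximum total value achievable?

Maximum total: $303

This is the linear assignment problem.
Optimal: Talus→Slot 2 ($130), Delta→Slot 6 ($96), Brightly→Slot 3 ($77) — total 130+96+77 = $303.
Max-entry greedy (repeatedly take the single best remaining cell) gives $291, worse by 12.
Swapping Talus↔Brightly (Talus→Slot 3 $88, Brightly→Slot 2 $117) loses 2.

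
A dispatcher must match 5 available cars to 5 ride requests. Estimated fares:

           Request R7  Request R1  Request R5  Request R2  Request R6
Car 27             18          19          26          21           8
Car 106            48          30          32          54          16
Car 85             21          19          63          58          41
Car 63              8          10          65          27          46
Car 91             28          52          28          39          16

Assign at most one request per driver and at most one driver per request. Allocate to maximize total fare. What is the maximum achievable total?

Optimal: Car 27→Request R7 ($18), Car 106→Request R2 ($54), Car 85→Request R5 ($63), Car 63→Request R6 ($46), Car 91→Request R1 ($52) — total 18+54+63+46+52 = $233.
Column-greedy (each request in turn goes to its best remaining driver) gives $231, worse by 2.

Max total: $233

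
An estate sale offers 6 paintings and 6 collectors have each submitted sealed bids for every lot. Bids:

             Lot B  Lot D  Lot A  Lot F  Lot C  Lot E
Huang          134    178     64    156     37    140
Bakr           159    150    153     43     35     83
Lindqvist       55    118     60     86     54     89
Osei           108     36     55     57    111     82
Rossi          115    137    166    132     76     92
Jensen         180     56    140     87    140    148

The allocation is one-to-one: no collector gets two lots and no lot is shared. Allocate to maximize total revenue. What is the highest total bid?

Optimal: Huang→Lot F ($156), Bakr→Lot B ($159), Lindqvist→Lot D ($118), Osei→Lot C ($111), Rossi→Lot A ($166), Jensen→Lot E ($148) — total 156+159+118+111+166+148 = $858.
Column-greedy (each lot in turn goes to its best remaining collector) gives $804, worse by 54.
Checked against all permutations: $858 is optimal.

Max total: $858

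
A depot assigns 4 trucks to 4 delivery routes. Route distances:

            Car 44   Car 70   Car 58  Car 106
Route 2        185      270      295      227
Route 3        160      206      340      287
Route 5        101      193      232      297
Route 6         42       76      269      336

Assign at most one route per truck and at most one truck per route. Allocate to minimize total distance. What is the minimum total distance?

Minimum total: 695 km

Optimal: Car 44→Route 3 (160 km), Car 70→Route 6 (76 km), Car 58→Route 5 (232 km), Car 106→Route 2 (227 km) — total 160+76+232+227 = 695 km.
Min-entry greedy (repeatedly take the single cheapest remaining cell) gives 802 km, worse by 107.
No other one-to-one assignment undercuts 695 km.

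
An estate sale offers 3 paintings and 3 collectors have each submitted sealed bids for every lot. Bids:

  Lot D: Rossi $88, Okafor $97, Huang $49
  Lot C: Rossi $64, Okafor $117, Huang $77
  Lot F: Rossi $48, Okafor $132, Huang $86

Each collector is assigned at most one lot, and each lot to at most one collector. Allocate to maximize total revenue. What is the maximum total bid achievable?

This is the linear assignment problem.
Optimal: Rossi→Lot D ($88), Okafor→Lot F ($132), Huang→Lot C ($77) — total 88+132+77 = $297.
Column-greedy (each lot in turn goes to its best remaining collector) gives $222, worse by 75.
Next-best assignment: Rossi→Lot D, Okafor→Lot C, Huang→Lot F = $291.
Swapping Rossi↔Huang (Rossi→Lot C $64, Huang→Lot D $49) loses 52.

Maximum total: $297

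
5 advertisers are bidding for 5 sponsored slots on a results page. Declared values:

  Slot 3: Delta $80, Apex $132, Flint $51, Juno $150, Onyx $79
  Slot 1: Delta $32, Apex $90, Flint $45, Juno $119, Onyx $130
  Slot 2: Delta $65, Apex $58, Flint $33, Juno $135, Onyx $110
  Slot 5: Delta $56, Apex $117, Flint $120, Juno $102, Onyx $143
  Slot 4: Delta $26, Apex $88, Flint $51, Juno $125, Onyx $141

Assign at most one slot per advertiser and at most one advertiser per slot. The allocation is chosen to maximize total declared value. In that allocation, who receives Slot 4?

Optimal: Delta→Slot 2 ($65), Apex→Slot 3 ($132), Flint→Slot 5 ($120), Juno→Slot 1 ($119), Onyx→Slot 4 ($141) — total 65+132+120+119+141 = $577.
Max-entry greedy (repeatedly take the single best remaining cell) gives $499, worse by 78.
Every other assignment is strictly worse.
Onyx's own top slot is Slot 5 ($143), but forcing Onyx→Slot 5 and reassigning the rest optimally gives only $510 — worse by 67.

Onyx receives Slot 4.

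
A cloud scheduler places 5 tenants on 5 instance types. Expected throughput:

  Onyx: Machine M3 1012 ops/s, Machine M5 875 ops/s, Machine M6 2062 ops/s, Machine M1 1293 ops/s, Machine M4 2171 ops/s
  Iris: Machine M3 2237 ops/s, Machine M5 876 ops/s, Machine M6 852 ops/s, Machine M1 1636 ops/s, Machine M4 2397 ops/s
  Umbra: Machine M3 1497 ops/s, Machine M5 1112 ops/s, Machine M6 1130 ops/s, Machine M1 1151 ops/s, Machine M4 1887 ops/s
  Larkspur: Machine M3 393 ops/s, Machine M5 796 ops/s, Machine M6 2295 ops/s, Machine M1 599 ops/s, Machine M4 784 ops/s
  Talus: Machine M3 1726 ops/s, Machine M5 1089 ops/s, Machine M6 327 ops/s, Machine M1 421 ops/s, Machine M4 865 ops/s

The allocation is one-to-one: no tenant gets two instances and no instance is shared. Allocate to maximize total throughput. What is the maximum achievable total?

This is the linear assignment problem.
Optimal: Onyx→Machine M4 (2171 ops/s), Iris→Machine M3 (2237 ops/s), Umbra→Machine M1 (1151 ops/s), Larkspur→Machine M6 (2295 ops/s), Talus→Machine M5 (1089 ops/s) — total 2171+2237+1151+2295+1089 = 8943 ops/s.
Max-entry greedy (repeatedly take the single best remaining cell) gives 8823 ops/s, worse by 120.
Swapping Umbra↔Iris (Umbra→Machine M3 1497 ops/s, Iris→Machine M1 1636 ops/s) loses 255.
Checked against all permutations: 8943 ops/s is optimal.

Maximum total: 8943 ops/s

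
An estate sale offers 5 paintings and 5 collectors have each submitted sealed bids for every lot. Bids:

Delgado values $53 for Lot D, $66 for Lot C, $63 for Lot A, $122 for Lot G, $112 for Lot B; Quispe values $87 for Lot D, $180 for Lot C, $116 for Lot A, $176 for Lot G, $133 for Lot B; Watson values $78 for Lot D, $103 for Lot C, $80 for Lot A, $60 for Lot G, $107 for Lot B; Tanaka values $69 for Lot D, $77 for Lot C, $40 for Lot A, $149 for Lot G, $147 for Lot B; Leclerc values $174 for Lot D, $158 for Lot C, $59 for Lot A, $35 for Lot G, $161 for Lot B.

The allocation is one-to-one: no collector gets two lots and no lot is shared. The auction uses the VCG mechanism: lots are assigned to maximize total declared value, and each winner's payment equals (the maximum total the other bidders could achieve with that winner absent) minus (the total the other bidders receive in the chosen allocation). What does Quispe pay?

Quispe pays $23.

Efficient allocation: Delgado→Lot G ($122), Quispe→Lot C ($180), Watson→Lot A ($80), Tanaka→Lot B ($147), Leclerc→Lot D ($174); total welfare W = $703.
Quispe receives Lot C at value $180, so the others get W − 180 = $523.
Without Quispe: best allocation of the remaining 4 bidders over all 5 lots is Delgado→Lot G ($122), Watson→Lot C ($103), Tanaka→Lot B ($147), Leclerc→Lot D ($174), total $546.
VCG payment = (others' best without Quispe) − (others' welfare with Quispe) = 546 − 523 = $23.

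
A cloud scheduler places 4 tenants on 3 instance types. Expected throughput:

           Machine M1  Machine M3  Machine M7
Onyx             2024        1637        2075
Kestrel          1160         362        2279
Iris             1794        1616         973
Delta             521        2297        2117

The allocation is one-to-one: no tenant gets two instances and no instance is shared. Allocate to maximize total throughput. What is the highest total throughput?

Max total: 6600 ops/s

This is the linear assignment problem.
Optimal: Onyx→Machine M1 (2024 ops/s), Delta→Machine M3 (2297 ops/s), Kestrel→Machine M7 (2279 ops/s) — total 2024+2297+2279 = 6600 ops/s.
Row-greedy (each tenant in turn takes its best remaining instance) gives 4851 ops/s, worse by 1749.
Next-best assignment: Iris→Machine M1, Delta→Machine M3, Kestrel→Machine M7 = 6370 ops/s.
Swapping Delta↔Kestrel (Delta→Machine M7 2117 ops/s, Kestrel→Machine M3 362 ops/s) loses 2097.
Every other assignment is strictly worse.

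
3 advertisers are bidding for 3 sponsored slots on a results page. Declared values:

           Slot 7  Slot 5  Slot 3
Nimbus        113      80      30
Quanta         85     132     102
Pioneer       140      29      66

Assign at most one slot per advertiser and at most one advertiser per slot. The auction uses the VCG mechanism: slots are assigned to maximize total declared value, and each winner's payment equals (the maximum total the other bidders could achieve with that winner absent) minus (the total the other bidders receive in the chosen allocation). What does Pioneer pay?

Efficient allocation: Nimbus→Slot 5 ($80), Quanta→Slot 3 ($102), Pioneer→Slot 7 ($140); total welfare W = $322.
Pioneer receives Slot 7 at value $140, so the others get W − 140 = $182.
Without Pioneer: best allocation of the remaining 2 bidders over all 3 slots is Nimbus→Slot 7 ($113), Quanta→Slot 5 ($132), total $245.
VCG payment = (others' best without Pioneer) − (others' welfare with Pioneer) = 245 − 182 = $63.

Pioneer pays $63.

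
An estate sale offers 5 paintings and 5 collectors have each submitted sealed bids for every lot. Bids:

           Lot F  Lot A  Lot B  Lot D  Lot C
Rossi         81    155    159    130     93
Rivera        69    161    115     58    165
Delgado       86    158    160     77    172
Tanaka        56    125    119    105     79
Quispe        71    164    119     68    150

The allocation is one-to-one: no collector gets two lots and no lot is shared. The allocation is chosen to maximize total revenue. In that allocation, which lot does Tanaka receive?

Optimal: Rossi→Lot B ($159), Rivera→Lot C ($165), Delgado→Lot F ($86), Tanaka→Lot D ($105), Quispe→Lot A ($164) — total 159+165+86+105+164 = $679.
Row-greedy (each collector in turn takes its best remaining lot) gives $658, worse by 21.
Tanaka's own top lot is Lot A ($125), but forcing Tanaka→Lot A and reassigning the rest optimally gives only $651 — worse by 28.

Tanaka receives Lot D.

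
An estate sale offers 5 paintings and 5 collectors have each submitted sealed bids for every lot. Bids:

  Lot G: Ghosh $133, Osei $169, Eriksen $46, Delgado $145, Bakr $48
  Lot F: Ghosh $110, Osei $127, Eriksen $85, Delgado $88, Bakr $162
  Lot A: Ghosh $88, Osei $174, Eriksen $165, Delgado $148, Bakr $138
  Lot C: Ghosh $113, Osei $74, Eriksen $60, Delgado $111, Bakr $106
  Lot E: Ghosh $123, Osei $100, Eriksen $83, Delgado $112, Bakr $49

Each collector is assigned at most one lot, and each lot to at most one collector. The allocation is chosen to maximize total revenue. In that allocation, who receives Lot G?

Optimal: Ghosh→Lot E ($123), Osei→Lot G ($169), Eriksen→Lot A ($165), Delgado→Lot C ($111), Bakr→Lot F ($162) — total 123+169+165+111+162 = $730.
Row-greedy (each collector in turn takes its best remaining lot) gives $610, worse by 120.
Next-best assignment: Ghosh→Lot C, Osei→Lot G, Eriksen→Lot A, Delgado→Lot E, Bakr→Lot F = $721.
Osei's own top lot is Lot A ($174), but forcing Osei→Lot A and reassigning the rest optimally gives only $677 — worse by 53.

Osei receives Lot G.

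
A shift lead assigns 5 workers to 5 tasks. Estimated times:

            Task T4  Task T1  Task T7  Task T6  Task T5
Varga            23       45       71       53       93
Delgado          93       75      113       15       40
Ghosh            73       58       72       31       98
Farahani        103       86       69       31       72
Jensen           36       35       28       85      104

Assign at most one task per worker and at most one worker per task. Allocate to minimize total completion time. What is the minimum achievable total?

Minimum total: 180 min

Optimal: Varga→Task T4 (23 min), Delgado→Task T5 (40 min), Ghosh→Task T1 (58 min), Farahani→Task T6 (31 min), Jensen→Task T7 (28 min) — total 23+40+58+31+28 = 180 min.
Row-greedy (each worker in turn takes its cheapest remaining task) gives 269 min, worse by 89.
Swapping Delgado↔Varga (Delgado→Task T4 93 min, Varga→Task T5 93 min) adds 123.
Every other assignment is strictly worse.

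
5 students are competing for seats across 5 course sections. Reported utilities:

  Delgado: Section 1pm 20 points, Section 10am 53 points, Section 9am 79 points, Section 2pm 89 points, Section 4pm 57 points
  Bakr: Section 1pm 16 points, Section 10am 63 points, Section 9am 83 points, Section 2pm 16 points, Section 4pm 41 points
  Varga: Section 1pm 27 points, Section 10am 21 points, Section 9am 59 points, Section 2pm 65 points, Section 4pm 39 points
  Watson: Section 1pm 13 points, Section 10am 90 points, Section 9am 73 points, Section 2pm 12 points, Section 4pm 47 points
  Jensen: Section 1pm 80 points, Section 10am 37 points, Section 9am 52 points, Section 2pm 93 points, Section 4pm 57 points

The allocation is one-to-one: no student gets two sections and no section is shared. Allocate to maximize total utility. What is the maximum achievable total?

This is a one-to-one assignment (maximum-weight bipartite matching).
Optimal: Delgado→Section 2pm (89 points), Bakr→Section 9am (83 points), Varga→Section 4pm (39 points), Watson→Section 10am (90 points), Jensen→Section 1pm (80 points) — total 89+83+39+90+80 = 381 points.
Max-entry greedy (repeatedly take the single best remaining cell) gives 350 points, worse by 31.
Swapping Delgado↔Varga (Delgado→Section 4pm 57 points, Varga→Section 2pm 65 points) loses 6.
No other one-to-one assignment exceeds 381 points.

Maximum total: 381 points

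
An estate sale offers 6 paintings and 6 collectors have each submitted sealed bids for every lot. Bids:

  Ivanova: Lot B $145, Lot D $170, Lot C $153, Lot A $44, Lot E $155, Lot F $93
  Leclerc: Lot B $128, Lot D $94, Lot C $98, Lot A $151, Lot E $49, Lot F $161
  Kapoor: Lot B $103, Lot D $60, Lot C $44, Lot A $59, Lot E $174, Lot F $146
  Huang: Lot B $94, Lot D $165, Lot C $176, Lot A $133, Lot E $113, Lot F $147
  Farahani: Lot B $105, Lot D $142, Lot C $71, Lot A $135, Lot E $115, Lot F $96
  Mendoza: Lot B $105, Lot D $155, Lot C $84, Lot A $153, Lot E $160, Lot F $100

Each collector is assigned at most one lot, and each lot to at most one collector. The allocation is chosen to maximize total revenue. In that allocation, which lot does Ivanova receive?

Ivanova receives Lot B.

Optimal: Ivanova→Lot B ($145), Leclerc→Lot F ($161), Kapoor→Lot E ($174), Huang→Lot C ($176), Farahani→Lot D ($142), Mendoza→Lot A ($153) — total 145+161+174+176+142+153 = $951.
Row-greedy (each collector in turn takes its best remaining lot) gives $921, worse by 30.
Ivanova's own top lot is Lot D ($170), but forcing Ivanova→Lot D and reassigning the rest optimally gives only $939 — worse by 12.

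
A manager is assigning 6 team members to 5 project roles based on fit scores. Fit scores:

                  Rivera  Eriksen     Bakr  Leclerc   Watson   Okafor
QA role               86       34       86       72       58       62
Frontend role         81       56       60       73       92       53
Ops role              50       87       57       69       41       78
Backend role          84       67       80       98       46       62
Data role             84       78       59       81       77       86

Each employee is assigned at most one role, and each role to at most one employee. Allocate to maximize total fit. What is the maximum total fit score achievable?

Maximum total: 449 pts

This is the linear assignment problem.
Optimal: Rivera→QA role (86 pts), Watson→Frontend role (92 pts), Eriksen→Ops role (87 pts), Leclerc→Backend role (98 pts), Okafor→Data role (86 pts) — total 86+92+87+98+86 = 449 pts.
Row-greedy (each employee in turn takes its best remaining role) gives 426 pts, worse by 23.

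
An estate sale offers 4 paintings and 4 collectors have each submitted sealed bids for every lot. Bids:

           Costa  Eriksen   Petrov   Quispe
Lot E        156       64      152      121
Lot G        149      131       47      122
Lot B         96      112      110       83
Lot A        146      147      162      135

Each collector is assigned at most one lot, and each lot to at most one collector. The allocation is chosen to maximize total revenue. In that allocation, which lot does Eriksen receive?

Eriksen receives Lot B.

Optimal: Costa→Lot E ($156), Eriksen→Lot B ($112), Petrov→Lot A ($162), Quispe→Lot G ($122) — total 156+112+162+122 = $552.
Column-greedy (each lot in turn goes to its best remaining collector) gives $532, worse by 20.
Swapping Petrov↔Costa (Petrov→Lot E $152, Costa→Lot A $146) loses 20.
Checked against all permutations: $552 is optimal.
Eriksen's own top lot is Lot A ($147), but forcing Eriksen→Lot A and reassigning the rest optimally gives only $535 — worse by 17.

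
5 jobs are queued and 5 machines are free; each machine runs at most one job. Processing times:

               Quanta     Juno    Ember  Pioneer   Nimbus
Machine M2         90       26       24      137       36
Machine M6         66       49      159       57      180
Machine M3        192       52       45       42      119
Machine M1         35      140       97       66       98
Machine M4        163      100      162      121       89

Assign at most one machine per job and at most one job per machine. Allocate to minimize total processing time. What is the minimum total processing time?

Optimal: Quanta→Machine M1 (35 min), Juno→Machine M6 (49 min), Ember→Machine M2 (24 min), Pioneer→Machine M3 (42 min), Nimbus→Machine M4 (89 min) — total 35+49+24+42+89 = 239 min.
Row-greedy (each job in turn takes its cheapest remaining machine) gives 252 min, worse by 13.
Next-best assignment: Quanta→Machine M1, Juno→Machine M2, Ember→Machine M3, Pioneer→Machine M6, Nimbus→Machine M4 = 252 min.

Minimum total: 239 min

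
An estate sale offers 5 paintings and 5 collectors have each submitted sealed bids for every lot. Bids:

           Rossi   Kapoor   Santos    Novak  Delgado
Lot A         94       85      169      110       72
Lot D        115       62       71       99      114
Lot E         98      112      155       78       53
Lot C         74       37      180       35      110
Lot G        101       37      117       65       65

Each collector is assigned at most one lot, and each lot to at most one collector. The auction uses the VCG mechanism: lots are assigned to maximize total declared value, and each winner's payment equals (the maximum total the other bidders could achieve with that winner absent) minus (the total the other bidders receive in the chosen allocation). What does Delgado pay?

Efficient allocation: Rossi→Lot G ($101), Kapoor→Lot E ($112), Santos→Lot C ($180), Novak→Lot A ($110), Delgado→Lot D ($114); total welfare W = $617.
Delgado receives Lot D at value $114, so the others get W − 114 = $503.
Without Delgado: best allocation of the remaining 4 bidders over all 5 lots is Rossi→Lot D ($115), Kapoor→Lot E ($112), Santos→Lot C ($180), Novak→Lot A ($110), total $517.
VCG payment = (others' best without Delgado) − (others' welfare with Delgado) = 517 − 503 = $14.

Delgado pays $14.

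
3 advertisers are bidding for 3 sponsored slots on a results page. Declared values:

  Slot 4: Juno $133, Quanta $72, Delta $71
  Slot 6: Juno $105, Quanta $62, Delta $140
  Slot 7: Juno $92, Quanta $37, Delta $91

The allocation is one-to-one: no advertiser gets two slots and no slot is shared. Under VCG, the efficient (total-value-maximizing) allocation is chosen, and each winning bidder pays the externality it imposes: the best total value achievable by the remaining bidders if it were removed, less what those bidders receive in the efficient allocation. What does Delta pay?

Delta pays $25.

Efficient allocation: Juno→Slot 4 ($133), Quanta→Slot 7 ($37), Delta→Slot 6 ($140); total welfare W = $310.
Delta receives Slot 6 at value $140, so the others get W − 140 = $170.
Without Delta: best allocation of the remaining 2 bidders over all 3 slots is Juno→Slot 4 ($133), Quanta→Slot 6 ($62), total $195.
VCG payment = (others' best without Delta) − (others' welfare with Delta) = 195 − 170 = $25.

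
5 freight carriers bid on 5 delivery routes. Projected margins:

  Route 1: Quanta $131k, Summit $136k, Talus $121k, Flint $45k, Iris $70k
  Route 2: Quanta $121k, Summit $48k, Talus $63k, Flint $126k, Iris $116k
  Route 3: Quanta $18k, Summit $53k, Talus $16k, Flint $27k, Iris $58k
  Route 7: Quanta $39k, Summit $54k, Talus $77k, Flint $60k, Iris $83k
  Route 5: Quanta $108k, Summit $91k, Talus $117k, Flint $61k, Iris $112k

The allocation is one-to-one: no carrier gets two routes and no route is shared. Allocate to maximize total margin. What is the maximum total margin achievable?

Treat this as an assignment problem: match each carrier to one route.
Optimal: Quanta→Route 1 ($131k), Summit→Route 3 ($53k), Talus→Route 5 ($117k), Flint→Route 2 ($126k), Iris→Route 7 ($83k) — total 131+53+117+126+83 = $510k.
Max-entry greedy (repeatedly take the single best remaining cell) gives $480k, worse by 30.

Maximum total: $510k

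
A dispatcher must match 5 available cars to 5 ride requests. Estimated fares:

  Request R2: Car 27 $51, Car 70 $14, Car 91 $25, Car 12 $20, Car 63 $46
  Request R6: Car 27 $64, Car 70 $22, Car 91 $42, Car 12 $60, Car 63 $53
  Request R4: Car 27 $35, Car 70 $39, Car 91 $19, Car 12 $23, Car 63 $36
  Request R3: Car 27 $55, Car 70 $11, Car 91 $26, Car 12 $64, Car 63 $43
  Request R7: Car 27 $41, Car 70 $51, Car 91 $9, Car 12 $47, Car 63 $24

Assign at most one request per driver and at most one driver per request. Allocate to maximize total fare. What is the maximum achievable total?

Optimal: Car 27→Request R2 ($51), Car 70→Request R7 ($51), Car 91→Request R6 ($42), Car 12→Request R3 ($64), Car 63→Request R4 ($36) — total 51+51+42+64+36 = $244.

Max total: $244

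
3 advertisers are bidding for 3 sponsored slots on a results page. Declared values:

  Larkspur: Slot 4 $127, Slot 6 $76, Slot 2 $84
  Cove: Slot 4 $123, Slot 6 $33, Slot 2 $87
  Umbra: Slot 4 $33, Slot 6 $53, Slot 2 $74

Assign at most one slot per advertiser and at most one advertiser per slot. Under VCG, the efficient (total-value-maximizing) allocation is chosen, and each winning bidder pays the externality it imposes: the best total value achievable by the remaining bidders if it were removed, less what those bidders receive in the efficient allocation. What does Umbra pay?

Efficient allocation: Larkspur→Slot 6 ($76), Cove→Slot 4 ($123), Umbra→Slot 2 ($74); total welfare W = $273.
Umbra receives Slot 2 at value $74, so the others get W − 74 = $199.
Without Umbra: best allocation of the remaining 2 bidders over all 3 slots is Larkspur→Slot 4 ($127), Cove→Slot 2 ($87), total $214.
VCG payment = (others' best without Umbra) − (others' welfare with Umbra) = 214 − 199 = $15.

Umbra pays $15.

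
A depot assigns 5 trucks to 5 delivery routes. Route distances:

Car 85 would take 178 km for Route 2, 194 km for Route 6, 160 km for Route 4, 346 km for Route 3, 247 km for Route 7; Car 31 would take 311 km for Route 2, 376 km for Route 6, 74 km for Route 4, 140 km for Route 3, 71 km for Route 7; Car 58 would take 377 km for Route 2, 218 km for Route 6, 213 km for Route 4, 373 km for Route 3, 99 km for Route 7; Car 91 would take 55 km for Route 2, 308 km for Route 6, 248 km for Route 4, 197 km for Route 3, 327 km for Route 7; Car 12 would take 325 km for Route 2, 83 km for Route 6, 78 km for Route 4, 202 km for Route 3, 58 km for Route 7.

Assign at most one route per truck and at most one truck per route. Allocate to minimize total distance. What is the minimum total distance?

Optimal: Car 85→Route 4 (160 km), Car 31→Route 3 (140 km), Car 58→Route 7 (99 km), Car 91→Route 2 (55 km), Car 12→Route 6 (83 km) — total 160+140+99+55+83 = 537 km.
Row-greedy (each truck in turn takes its cheapest remaining route) gives 706 km, worse by 169.
Next-best assignment: Car 85→Route 6, Car 31→Route 3, Car 58→Route 7, Car 91→Route 2, Car 12→Route 4 = 566 km.
No other one-to-one assignment undercuts 537 km.

Minimum total: 537 km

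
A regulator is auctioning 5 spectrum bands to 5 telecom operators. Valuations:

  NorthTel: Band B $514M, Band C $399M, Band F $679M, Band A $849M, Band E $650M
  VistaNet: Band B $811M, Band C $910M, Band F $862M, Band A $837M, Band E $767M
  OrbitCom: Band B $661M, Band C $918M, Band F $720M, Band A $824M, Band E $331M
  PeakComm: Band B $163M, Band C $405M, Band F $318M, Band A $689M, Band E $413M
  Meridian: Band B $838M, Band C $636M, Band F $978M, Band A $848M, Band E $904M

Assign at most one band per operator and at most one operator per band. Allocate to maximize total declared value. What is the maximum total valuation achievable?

Maximum total: $4046M

Optimal: NorthTel→Band E ($650M), VistaNet→Band B ($811M), OrbitCom→Band C ($918M), PeakComm→Band A ($689M), Meridian→Band F ($978M) — total 650+811+918+689+978 = $4046M.
Row-greedy (each operator in turn takes its best remaining band) gives $3730M, worse by 316.
Next-best assignment: NorthTel→Band F, VistaNet→Band B, OrbitCom→Band C, PeakComm→Band A, Meridian→Band E = $4001M.
Checked against all permutations: $4046M is optimal.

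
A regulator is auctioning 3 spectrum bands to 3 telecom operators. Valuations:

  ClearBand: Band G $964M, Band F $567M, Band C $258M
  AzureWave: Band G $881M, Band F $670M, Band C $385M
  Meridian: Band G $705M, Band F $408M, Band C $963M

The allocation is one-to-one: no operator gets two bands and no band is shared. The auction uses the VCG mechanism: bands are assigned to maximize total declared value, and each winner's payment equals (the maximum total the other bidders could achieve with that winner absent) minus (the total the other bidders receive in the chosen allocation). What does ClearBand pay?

Efficient allocation: ClearBand→Band G ($964M), AzureWave→Band F ($670M), Meridian→Band C ($963M); total welfare W = $2597M.
ClearBand receives Band G at value $964M, so the others get W − 964 = $1633M.
Without ClearBand: best allocation of the remaining 2 bidders over all 3 bands is AzureWave→Band G ($881M), Meridian→Band C ($963M), total $1844M.
VCG payment = (others' best without ClearBand) − (others' welfare with ClearBand) = 1844 − 1633 = $211M.

ClearBand pays $211M.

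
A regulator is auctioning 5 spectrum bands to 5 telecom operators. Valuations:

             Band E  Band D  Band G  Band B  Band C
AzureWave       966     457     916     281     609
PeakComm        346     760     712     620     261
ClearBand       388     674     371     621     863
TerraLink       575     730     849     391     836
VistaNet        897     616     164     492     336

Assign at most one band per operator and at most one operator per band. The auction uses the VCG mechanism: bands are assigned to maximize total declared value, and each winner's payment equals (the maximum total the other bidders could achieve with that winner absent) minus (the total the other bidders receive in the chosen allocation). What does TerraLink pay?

TerraLink pays $242M.

Efficient allocation: AzureWave→Band G ($916M), PeakComm→Band D ($760M), ClearBand→Band B ($621M), TerraLink→Band C ($836M), VistaNet→Band E ($897M); total welfare W = $4030M.
TerraLink receives Band C at value $836M, so the others get W − 836 = $3194M.
Without TerraLink: best allocation of the remaining 4 bidders over all 5 bands is AzureWave→Band G ($916M), PeakComm→Band D ($760M), ClearBand→Band C ($863M), VistaNet→Band E ($897M), total $3436M.
VCG payment = (others' best without TerraLink) − (others' welfare with TerraLink) = 3436 − 3194 = $242M.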